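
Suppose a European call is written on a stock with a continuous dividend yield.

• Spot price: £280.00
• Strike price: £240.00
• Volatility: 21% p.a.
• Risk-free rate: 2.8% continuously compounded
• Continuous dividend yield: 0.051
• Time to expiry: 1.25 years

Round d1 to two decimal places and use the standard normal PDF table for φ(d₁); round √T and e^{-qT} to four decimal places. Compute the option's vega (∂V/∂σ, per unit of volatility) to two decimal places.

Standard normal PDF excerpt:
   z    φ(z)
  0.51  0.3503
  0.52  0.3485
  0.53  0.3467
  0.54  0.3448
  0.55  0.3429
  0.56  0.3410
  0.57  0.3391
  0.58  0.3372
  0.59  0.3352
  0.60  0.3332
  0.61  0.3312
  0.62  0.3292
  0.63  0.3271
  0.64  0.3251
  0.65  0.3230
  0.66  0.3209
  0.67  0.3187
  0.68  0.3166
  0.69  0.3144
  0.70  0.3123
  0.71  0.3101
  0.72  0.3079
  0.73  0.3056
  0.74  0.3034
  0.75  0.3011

94.86

σ√T = 0.21·√1.25 = 0.2348
ln(S/K) + (r − q + σ²/2)T = ln(280/240) + (0.028 − 0.051 + 0.21²/2)·1.25 = 0.1542 − 0.0012 = 0.1530
d₁ = 0.1530 / 0.2348 = 0.6515 ≈ 0.65
√T = √1.25 = 1.1180
φ(d₁) = φ(0.65) = 0.3230
exp(−qT) = exp(−0.051·1.25) = 0.9382
vega = S·exp(−qT)·φ(d₁)·√T = 280·0.9382·0.3230·1.1180 = 94.8632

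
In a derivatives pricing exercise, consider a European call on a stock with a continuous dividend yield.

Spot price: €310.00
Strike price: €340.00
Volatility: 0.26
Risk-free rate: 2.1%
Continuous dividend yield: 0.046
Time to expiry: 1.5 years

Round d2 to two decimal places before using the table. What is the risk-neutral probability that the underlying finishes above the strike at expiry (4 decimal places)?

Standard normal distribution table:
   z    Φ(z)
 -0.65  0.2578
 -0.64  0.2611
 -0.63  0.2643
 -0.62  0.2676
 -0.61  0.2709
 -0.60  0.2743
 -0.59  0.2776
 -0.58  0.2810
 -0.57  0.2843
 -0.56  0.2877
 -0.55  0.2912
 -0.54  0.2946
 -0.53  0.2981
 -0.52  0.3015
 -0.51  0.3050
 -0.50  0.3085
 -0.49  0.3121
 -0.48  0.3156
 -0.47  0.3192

0.2843

σ√T = 0.26 × 1.2247 = 0.3184
d₁ = [ln(310/340) + (0.021 − 0.046 + 0.26²/2)·1.5] / 0.3184 = [-0.0924 + 0.0132] / 0.3184 = -0.2486 ≈ -0.25
d₂ = d₁ − σ√T = -0.2486 − 0.3184 = -0.5671 ≈ -0.57
Risk-neutral Pr[S_T > K] = N(d₂) = N(-0.57) = 0.2843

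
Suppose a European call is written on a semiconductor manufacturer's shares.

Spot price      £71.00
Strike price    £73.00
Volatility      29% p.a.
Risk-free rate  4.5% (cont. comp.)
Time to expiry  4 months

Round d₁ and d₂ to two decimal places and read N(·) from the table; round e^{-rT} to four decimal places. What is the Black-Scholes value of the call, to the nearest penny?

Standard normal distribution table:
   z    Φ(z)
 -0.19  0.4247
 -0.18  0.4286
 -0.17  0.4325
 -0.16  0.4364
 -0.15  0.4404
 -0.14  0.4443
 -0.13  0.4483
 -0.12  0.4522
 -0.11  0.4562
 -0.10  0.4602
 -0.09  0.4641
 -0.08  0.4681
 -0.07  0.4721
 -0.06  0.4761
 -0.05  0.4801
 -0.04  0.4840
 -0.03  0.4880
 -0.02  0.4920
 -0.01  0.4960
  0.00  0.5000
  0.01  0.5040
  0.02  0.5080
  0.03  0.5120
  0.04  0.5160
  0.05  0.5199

σ√T = 0.29·√0.3333 = 0.1674
ln(S/K) + (r + σ²/2)T = ln(71/73) + (0.045 + 0.29²/2)·0.3333 = -0.0278 + 0.0290 = 0.0012
d₁ = 0.0012 / 0.1674 = 0.0074 ≈ 0.01
d₂ = d₁ − σ√T = 0.0074 − 0.1674 = -0.1600 ≈ -0.16
e^(−rT) = e^(−0.045·0.3333) = 0.9851
N(d₁) = N(0.01) = 0.5040;  N(d₂) = N(-0.16) = 0.4364
C = 71·0.5040 − 73·0.9851·0.4364 = 35.7840 − 31.3825 = 4.4015

£4.40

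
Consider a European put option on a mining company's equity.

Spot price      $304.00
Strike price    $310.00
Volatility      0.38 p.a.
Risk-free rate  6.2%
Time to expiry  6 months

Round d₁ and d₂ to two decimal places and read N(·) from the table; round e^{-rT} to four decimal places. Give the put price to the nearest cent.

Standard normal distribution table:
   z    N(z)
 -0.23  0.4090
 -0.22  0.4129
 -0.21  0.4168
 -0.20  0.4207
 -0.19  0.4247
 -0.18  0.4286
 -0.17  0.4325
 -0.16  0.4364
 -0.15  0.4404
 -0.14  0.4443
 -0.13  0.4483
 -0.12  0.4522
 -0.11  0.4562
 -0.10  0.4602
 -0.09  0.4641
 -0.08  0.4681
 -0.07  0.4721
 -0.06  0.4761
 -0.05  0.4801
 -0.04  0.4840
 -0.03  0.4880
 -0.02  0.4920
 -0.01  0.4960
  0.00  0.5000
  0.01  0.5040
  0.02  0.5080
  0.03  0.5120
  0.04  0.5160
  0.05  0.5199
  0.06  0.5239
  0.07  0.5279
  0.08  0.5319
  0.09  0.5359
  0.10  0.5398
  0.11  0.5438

σ√T = 0.38·√0.5 = 0.2687
d₁ = [ln(304/310) + (0.062 + 0.38²/2)·0.5] / 0.2687 = [-0.0195 + 0.0671] / 0.2687 = 0.1770 ⇒ 0.18
d₂ = d₁ − σ√T = 0.1770 − 0.2687 = -0.0917 ⇒ -0.09
e^(−rT) = e^(−0.062·0.5) = 0.9695
N(−d₂) = N(0.09) = 0.5359;  N(−d₁) = N(-0.18) = 0.4286
P = 310·0.9695·0.5359 − 304·0.4286 = 161.0621 − 130.2944 = 30.7677

$30.77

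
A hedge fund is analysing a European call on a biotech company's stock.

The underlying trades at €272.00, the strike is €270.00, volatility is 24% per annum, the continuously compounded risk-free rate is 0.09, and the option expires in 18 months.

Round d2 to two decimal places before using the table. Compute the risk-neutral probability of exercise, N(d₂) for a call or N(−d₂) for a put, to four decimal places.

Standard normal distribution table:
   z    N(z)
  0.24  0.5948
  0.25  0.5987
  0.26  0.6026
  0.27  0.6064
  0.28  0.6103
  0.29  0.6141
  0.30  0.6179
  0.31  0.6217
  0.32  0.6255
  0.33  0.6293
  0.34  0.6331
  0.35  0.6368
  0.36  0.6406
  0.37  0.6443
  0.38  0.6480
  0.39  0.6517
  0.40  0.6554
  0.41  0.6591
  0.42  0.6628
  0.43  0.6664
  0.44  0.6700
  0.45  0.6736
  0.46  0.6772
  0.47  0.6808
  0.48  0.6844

σ√T = 0.24·√1.5 = 0.2939
d₁ = [ln(272/270) + (0.09 + 0.24²/2)·1.5] / 0.2939 = [0.0074 + 0.1782] / 0.2939 = 0.6314 → 0.63
d₂ = d₁ − σ√T = 0.6314 − 0.2939 = 0.3374 → 0.34
Pr(exercise) under Q = N(d₂) = 0.6331

0.6331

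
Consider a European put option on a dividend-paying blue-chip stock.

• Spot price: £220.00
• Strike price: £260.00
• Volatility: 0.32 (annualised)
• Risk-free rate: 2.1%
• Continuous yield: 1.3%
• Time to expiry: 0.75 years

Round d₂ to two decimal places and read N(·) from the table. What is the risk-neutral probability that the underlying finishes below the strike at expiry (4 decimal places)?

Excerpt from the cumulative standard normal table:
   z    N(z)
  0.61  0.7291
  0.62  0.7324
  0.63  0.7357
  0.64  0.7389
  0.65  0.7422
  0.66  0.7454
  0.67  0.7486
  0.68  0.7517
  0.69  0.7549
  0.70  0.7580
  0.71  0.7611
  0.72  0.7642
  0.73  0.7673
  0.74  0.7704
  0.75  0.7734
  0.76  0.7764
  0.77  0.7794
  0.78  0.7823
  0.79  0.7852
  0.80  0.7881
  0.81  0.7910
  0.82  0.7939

0.7642

T = 0.75;  σ√T = 0.2771
d₁ = [ln(220/260) + (0.021 − 0.013 + 0.32²/2)·0.75] / 0.2771 = [-0.1671 + 0.0444] / 0.2771 = -0.4426 which rounds to -0.44
d₂ = d₁ − σ√T = -0.4426 − 0.2771 = -0.7197 which rounds to -0.72
Risk-neutral Pr[S_T < K] = N(−d₂) = N(0.72) = 0.7642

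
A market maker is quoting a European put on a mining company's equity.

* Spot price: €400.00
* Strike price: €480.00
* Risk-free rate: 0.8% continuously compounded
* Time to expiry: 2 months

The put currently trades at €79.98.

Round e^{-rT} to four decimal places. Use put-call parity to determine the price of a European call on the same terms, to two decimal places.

e^(−rT) = e^(−0.008·0.1667) = 0.9987
Put-call parity: C − P = S − K·e^(−rT) = 400 − 480·0.9987 = 400 − 479.3760 = -79.3760
C = P + (C − P) = 79.98 + (-79.3760) = 0.6040

€0.60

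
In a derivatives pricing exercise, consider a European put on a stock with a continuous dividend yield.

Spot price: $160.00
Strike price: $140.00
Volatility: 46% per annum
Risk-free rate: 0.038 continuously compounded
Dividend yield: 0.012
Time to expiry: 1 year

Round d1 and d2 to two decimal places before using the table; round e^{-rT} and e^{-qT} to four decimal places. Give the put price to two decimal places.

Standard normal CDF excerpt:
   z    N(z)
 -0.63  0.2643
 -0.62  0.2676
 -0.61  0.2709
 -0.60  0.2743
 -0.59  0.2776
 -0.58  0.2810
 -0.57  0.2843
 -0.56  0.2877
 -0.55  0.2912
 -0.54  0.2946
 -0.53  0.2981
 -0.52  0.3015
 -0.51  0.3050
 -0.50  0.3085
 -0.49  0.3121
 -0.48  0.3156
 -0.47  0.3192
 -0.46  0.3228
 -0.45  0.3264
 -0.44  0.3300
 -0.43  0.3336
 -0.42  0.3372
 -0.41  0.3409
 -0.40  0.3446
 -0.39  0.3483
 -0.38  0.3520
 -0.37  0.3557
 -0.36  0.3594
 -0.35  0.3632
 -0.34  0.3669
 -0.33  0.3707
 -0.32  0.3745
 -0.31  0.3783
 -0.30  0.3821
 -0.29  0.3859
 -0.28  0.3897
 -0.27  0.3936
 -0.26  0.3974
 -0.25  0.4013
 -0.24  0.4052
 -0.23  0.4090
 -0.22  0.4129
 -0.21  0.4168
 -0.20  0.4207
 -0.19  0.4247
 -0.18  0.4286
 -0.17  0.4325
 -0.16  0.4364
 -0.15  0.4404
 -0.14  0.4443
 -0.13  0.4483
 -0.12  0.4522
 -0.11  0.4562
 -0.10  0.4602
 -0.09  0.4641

σ√T = 0.46·√1 = 0.4600
d₁ = [ln(160/140) + (0.038 − 0.012 + 0.46²/2)·1] / 0.4600 = [0.1335 + 0.1318] / 0.4600 = 0.5768 ⇒ 0.58
d₂ = d₁ − σ√T = 0.5768 − 0.4600 = 0.1168 ⇒ 0.12
exp(−qT) = exp(−0.012·1) = 0.9881;  exp(−rT) = exp(−0.038·1) = 0.9627
N(−d₂) = N(-0.12) = 0.4522;  N(−d₁) = N(-0.58) = 0.2810
P = 140·0.9627·0.4522 − 160·0.9881·0.2810 = 60.9466 − 44.4250 = 16.5216

$16.52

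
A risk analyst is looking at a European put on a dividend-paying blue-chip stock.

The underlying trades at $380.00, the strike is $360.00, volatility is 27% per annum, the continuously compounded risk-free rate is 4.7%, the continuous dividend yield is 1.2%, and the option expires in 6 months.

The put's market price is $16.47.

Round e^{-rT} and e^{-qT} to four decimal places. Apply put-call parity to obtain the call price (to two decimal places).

e^(−qT) = e^(−0.012·0.5) = 0.9940;  e^(−rT) = e^(−0.047·0.5) = 0.9768
Put-call parity: C − P = S·e^(−qT) − K·e^(−rT) = 380·0.9940 − 360·0.9768 = 377.7200 − 351.6480 = 26.0720
C = P + (C − P) = 16.47 + (26.0720) = 42.5420

$42.54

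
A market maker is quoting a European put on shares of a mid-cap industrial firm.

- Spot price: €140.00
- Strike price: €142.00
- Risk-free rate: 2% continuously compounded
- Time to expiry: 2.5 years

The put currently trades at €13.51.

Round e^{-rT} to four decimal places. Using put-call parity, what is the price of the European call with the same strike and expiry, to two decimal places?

exp(−rT) = exp(−0.02·2.5) = 0.9512
Put-call parity: C − P = S − K·e^(−rT) = 140 − 142·0.9512 = 140 − 135.0704 = 4.9296
C = P + (C − P) = 13.51 + (4.9296) = 18.4396

€18.44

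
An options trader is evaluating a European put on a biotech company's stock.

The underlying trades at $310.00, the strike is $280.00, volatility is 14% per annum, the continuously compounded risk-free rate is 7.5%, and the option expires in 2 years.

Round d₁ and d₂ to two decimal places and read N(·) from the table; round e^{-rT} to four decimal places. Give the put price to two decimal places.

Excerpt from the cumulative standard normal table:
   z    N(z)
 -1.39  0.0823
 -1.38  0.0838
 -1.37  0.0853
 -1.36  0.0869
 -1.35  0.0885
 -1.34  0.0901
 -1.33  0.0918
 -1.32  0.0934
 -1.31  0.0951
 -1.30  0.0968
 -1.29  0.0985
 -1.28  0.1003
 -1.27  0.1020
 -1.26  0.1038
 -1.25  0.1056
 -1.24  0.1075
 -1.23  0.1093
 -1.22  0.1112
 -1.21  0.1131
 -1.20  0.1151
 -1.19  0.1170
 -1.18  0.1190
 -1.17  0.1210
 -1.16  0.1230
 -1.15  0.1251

$2.72

σ√T = 0.14 × 1.4142 = 0.1980
d₁ = [ln(310/280) + (0.075 + ½·0.14²)·2] / (σ√T) = (0.1018 + 0.1696) / 0.1980 = 1.3707 → 1.37
d₂ = 1.3707 − 0.1980 = 1.1727 → 1.17
exp(−rT) = exp(−0.075·2) = 0.8607
P = 280·0.8607·N(-1.17) − 310·N(-1.37) = 280·0.8607·0.1210 − 310·0.0853 = 29.1605 − 26.4430 = 2.7175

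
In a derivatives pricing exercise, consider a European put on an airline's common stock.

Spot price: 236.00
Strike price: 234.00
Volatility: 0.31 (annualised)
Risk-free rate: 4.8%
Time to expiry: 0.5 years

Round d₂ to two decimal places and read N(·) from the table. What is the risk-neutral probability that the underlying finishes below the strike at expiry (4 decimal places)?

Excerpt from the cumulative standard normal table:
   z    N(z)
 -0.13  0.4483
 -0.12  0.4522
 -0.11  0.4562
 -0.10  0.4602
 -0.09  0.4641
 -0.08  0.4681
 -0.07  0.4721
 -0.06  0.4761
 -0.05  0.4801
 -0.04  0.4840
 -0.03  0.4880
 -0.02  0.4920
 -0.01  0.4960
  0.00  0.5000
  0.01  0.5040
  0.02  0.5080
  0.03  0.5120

0.4840

σ√T = 0.31 × 0.7071 = 0.2192
d₁ = [ln(236/234) + (0.048 + 0.31²/2)·0.5] / 0.2192 = [0.0085 + 0.0480] / 0.2192 = 0.2579 → 0.26
d₂ = d₁ − σ√T = 0.2579 − 0.2192 = 0.0387 → 0.04
Pr(exercise) under Q = N(−d₂) = N(-0.04) = 0.4840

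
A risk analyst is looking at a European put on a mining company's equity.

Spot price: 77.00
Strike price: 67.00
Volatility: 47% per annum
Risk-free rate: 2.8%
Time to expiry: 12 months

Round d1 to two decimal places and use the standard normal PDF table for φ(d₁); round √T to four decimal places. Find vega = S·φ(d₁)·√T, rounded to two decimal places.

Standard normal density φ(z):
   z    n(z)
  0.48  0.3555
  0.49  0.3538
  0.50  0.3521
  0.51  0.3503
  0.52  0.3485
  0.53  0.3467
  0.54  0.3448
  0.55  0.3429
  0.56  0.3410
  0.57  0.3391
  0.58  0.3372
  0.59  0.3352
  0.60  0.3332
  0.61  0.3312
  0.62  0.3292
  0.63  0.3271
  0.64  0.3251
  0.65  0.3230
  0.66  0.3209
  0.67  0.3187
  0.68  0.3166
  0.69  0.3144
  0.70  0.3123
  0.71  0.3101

σ√T = 0.47·√1 = 0.4700
ln(S/K) + (r + σ²/2)T = ln(77/67) + (0.028 + 0.47²/2)·1 = 0.1391 + 0.1384 = 0.2776
d₁ = 0.2776 / 0.4700 = 0.5906 which rounds to 0.59
√T = √1 = 1.0000
φ(d₁) = φ(0.59) = 0.3352
vega = S·φ(d₁)·√T = 77·0.3352·1.0000 = 25.8104

25.81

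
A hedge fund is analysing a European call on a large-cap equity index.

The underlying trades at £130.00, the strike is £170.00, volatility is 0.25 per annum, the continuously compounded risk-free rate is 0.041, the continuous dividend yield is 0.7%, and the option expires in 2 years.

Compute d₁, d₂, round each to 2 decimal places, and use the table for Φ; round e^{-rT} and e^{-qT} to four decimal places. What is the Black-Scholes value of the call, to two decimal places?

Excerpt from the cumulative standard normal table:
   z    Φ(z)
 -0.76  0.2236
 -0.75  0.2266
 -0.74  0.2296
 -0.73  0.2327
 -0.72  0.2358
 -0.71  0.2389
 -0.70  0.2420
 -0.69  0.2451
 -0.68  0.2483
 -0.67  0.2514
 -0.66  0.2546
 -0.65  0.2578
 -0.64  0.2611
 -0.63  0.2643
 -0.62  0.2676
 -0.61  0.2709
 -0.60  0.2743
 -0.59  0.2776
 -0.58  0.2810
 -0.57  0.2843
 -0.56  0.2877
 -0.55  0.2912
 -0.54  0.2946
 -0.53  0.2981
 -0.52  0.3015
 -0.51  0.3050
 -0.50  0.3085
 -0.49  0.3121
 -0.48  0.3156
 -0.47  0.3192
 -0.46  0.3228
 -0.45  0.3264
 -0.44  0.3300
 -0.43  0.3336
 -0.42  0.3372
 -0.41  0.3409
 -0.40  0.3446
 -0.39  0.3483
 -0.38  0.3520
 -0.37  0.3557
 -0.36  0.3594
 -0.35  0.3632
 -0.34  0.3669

σ√T = 0.25·√2 = 0.3536
ln(S/K) + (r − q + σ²/2)T = ln(130/170) + (0.041 − 0.007 + 0.25²/2)·2 = -0.2683 + 0.1305 = -0.1378
d₁ = -0.1378 / 0.3536 = -0.3897 ⇒ -0.39
d₂ = d₁ − σ√T = -0.3897 − 0.3536 = -0.7432 ⇒ -0.74
exp(−qT) = exp(−0.007·2) = 0.9861;  exp(−rT) = exp(−0.041·2) = 0.9213
N(d₁) = N(-0.39) = 0.3483;  N(d₂) = N(-0.74) = 0.2296
C = 130·0.9861·0.3483 − 170·0.9213·0.2296 = 44.6496 − 35.9602 = 8.6894

£8.69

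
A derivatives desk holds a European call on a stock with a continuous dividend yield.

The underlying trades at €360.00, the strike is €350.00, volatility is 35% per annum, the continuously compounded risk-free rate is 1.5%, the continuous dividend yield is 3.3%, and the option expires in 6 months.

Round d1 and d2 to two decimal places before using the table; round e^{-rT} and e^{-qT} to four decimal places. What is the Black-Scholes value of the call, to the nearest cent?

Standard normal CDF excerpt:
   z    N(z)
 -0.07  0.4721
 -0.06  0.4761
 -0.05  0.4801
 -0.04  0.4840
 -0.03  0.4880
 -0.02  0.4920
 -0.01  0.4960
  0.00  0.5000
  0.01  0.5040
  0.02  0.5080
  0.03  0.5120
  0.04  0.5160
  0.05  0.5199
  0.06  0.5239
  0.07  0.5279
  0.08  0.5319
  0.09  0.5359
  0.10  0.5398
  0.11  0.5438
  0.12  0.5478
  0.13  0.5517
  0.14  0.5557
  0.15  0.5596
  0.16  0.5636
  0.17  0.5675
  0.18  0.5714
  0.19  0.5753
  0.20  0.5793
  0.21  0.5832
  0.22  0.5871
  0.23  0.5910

€38.35

σ√T = 0.35·√0.5 = 0.2475
d₁ = [ln(360/350) + (0.015 − 0.033 + 0.35²/2)·0.5] / 0.2475 = [0.0282 + 0.0216] / 0.2475 = 0.2012 ≈ 0.20
d₂ = d₁ − σ√T = 0.2012 − 0.2475 = -0.0463 ≈ -0.05
e^(−qT) = e^(−0.033·0.5) = 0.9836;  e^(−rT) = e^(−0.015·0.5) = 0.9925
C = 360·0.9836·N(0.20) − 350·0.9925·N(-0.05) = 360·0.9836·0.5793 − 350·0.9925·0.4801 = 205.1278 − 166.7747 = 38.3531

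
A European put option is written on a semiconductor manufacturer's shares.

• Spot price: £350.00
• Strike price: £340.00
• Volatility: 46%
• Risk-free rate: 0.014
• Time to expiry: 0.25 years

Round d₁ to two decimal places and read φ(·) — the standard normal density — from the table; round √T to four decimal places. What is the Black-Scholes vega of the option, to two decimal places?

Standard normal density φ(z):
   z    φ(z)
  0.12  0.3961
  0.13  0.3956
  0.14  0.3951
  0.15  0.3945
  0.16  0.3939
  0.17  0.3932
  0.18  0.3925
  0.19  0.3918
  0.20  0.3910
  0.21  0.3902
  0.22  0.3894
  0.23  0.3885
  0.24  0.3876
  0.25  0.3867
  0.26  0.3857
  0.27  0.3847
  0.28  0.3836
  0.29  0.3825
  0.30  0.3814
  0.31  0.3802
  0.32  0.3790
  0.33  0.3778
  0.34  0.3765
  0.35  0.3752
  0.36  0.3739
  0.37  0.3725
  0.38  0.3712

σ√T = 0.46 × 0.5000 = 0.2300
d₁ = [ln(350/340) + (0.014 + 0.46²/2)·0.25] / 0.2300 = [0.0290 + 0.0300] / 0.2300 = 0.2563 which rounds to 0.26
√T = √0.25 = 0.5000
φ(d₁) = φ(0.26) = 0.3857
vega = S·φ(d₁)·√T = 350·0.3857·0.5000 = 67.4975

67.50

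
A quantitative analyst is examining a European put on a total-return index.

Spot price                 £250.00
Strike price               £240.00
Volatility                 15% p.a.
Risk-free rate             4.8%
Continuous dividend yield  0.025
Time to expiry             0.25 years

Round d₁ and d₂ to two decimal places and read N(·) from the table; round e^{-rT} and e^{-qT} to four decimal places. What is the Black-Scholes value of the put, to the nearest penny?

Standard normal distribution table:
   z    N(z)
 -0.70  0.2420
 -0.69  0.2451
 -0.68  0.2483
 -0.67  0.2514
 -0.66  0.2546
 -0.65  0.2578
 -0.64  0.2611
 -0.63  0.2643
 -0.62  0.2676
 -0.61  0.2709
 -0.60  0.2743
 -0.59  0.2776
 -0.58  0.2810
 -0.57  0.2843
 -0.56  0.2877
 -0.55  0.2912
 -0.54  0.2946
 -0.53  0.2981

σ√T = 0.15 × 0.5000 = 0.0750
ln(S/K) + (r − q + σ²/2)T = ln(250/240) + (0.048 − 0.025 + 0.15²/2)·0.25 = 0.0408 + 0.0086 = 0.0494
d₁ = 0.0494 / 0.0750 = 0.6585 → 0.66
d₂ = d₁ − σ√T = 0.6585 − 0.0750 = 0.5835 → 0.58
e^(−qT) = e^(−0.025·0.25) = 0.9938;  e^(−rT) = e^(−0.048·0.25) = 0.9881
N(−d₂) = N(-0.58) = 0.2810;  N(−d₁) = N(-0.66) = 0.2546
P = 240·0.9881·0.2810 − 250·0.9938·0.2546 = 66.6375 − 63.2554 = 3.3821

£3.38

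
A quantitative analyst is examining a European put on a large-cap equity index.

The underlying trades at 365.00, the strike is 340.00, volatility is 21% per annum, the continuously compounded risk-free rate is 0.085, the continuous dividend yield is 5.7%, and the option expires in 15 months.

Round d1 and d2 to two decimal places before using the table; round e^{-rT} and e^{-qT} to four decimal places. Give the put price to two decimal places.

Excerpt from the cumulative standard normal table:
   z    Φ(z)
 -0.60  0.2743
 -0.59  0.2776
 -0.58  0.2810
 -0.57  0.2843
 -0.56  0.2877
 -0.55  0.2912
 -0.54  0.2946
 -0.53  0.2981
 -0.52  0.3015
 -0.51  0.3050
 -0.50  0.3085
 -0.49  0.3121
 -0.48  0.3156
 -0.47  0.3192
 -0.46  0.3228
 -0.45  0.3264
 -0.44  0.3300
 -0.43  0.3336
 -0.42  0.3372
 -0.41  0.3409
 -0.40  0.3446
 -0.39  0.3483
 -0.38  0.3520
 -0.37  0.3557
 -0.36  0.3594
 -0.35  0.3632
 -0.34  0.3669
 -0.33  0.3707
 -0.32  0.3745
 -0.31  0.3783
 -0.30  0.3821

16.70

σ√T = 0.21 × 1.1180 = 0.2348
d₁ = [ln(365/340) + (0.085 − 0.057 + 0.21²/2)·1.25] / 0.2348 = [0.0710 + 0.0626] / 0.2348 = 0.5687 → 0.57
d₂ = d₁ − σ√T = 0.5687 − 0.2348 = 0.3339 → 0.33
exp(−qT) = exp(−0.057·1.25) = 0.9312;  exp(−rT) = exp(−0.085·1.25) = 0.8992
P = 340·0.8992·N(-0.33) − 365·0.9312·N(-0.57) = 340·0.8992·0.3707 − 365·0.9312·0.2843 = 113.3334 − 96.6302 = 16.7032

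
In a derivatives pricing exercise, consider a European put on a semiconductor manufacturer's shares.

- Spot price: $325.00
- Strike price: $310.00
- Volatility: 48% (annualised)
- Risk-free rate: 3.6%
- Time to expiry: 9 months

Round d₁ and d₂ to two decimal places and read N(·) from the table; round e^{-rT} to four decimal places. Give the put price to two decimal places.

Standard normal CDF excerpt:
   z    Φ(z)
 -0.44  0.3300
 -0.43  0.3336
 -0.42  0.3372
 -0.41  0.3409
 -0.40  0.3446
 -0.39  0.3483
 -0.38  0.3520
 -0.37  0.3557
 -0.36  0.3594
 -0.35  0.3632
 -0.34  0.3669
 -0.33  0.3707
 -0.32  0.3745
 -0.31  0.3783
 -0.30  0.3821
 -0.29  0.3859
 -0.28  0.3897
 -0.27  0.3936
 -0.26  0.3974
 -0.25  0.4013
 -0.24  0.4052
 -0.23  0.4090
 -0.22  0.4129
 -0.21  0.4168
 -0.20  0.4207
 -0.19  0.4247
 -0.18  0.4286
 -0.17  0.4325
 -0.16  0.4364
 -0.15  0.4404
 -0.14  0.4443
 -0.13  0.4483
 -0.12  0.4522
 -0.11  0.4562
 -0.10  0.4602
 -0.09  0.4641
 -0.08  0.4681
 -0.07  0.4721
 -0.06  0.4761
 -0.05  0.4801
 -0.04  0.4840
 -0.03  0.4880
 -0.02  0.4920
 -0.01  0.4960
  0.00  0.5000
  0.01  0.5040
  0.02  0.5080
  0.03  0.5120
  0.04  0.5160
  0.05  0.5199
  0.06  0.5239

T = 0.75;  σ√T = 0.4157
d₁ = [ln(325/310) + (0.036 + 0.48²/2)·0.75] / 0.4157 = [0.0473 + 0.1134] / 0.4157 = 0.3865 which rounds to 0.39
d₂ = d₁ − σ√T = 0.3865 − 0.4157 = -0.0292 which rounds to -0.03
exp(−rT) = exp(−0.036·0.75) = 0.9734
N(−d₂) = N(0.03) = 0.5120;  N(−d₁) = N(-0.39) = 0.3483
P = 310·0.9734·0.5120 − 325·0.3483 = 154.4980 − 113.1975 = 41.3005

$41.30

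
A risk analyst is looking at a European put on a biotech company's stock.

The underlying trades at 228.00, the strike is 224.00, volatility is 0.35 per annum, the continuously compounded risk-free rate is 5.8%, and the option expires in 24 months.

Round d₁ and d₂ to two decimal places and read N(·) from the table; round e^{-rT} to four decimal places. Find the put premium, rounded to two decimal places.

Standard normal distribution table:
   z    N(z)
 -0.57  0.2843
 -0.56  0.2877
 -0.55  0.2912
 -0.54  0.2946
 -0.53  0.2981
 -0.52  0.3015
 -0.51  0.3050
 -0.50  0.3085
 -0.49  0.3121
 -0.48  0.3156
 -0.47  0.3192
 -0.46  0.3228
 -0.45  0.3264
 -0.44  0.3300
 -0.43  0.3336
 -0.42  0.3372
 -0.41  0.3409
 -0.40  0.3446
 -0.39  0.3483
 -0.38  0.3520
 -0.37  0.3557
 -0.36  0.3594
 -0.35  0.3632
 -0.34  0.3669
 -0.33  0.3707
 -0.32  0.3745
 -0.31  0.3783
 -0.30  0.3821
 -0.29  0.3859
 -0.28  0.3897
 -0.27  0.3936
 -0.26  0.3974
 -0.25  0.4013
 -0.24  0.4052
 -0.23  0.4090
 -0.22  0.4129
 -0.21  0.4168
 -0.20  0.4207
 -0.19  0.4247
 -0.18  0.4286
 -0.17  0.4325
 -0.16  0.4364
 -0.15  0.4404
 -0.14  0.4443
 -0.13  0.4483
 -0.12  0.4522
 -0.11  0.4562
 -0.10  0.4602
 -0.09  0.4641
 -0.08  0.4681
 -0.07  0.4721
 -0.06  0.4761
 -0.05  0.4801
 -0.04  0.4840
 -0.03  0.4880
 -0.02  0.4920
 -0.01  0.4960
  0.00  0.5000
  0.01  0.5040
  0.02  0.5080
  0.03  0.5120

29.40

T = 2;  σ√T = 0.4950
d₁ = [ln(228/224) + (0.058 + 0.35²/2)·2] / 0.4950 = [0.0177 + 0.2385] / 0.4950 = 0.5176 → 0.52
d₂ = d₁ − σ√T = 0.5176 − 0.4950 = 0.0226 → 0.02
exp(−rT) = exp(−0.058·2) = 0.8905
N(−d₂) = N(-0.02) = 0.4920;  N(−d₁) = N(-0.52) = 0.3015
P = 224·0.8905·0.4920 − 228·0.3015 = 98.1402 − 68.7420 = 29.3982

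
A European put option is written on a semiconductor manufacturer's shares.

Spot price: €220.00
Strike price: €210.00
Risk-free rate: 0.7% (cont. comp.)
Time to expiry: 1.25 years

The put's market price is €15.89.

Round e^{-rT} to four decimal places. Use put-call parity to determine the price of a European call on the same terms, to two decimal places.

e^(−rT) = e^(−0.007·1.25) = 0.9913
Put-call parity: C − P = S − K·e^(−rT) = 220 − 210·0.9913 = 220 − 208.1730 = 11.8270
C = P + (C − P) = 15.89 + (11.8270) = 27.7170

€27.72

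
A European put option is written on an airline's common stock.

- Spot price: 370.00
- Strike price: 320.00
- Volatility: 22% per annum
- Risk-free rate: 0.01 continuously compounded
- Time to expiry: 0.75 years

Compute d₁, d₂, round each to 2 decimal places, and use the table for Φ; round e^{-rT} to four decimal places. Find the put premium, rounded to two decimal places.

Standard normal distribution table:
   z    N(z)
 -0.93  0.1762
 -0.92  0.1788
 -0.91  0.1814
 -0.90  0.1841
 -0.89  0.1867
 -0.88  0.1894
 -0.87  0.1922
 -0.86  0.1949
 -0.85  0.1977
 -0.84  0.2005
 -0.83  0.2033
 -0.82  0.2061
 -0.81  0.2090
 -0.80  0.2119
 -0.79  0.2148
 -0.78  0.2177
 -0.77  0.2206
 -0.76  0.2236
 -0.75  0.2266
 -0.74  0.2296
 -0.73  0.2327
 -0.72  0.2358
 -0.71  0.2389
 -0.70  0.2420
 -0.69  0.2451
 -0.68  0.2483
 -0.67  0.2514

σ√T = 0.22 × 0.8660 = 0.1905
ln(S/K) + (r + σ²/2)T = ln(370/320) + (0.01 + 0.22²/2)·0.75 = 0.1452 + 0.0256 = 0.1708
d₁ = 0.1708 / 0.1905 = 0.8966 which rounds to 0.90
d₂ = d₁ − σ√T = 0.8966 − 0.1905 = 0.7061 which rounds to 0.71
e^(−rT) = e^(−0.01·0.75) = 0.9925
N(−d₂) = N(-0.71) = 0.2389;  N(−d₁) = N(-0.90) = 0.1841
P = 320·0.9925·0.2389 − 370·0.1841 = 75.8746 − 68.1170 = 7.7576

7.76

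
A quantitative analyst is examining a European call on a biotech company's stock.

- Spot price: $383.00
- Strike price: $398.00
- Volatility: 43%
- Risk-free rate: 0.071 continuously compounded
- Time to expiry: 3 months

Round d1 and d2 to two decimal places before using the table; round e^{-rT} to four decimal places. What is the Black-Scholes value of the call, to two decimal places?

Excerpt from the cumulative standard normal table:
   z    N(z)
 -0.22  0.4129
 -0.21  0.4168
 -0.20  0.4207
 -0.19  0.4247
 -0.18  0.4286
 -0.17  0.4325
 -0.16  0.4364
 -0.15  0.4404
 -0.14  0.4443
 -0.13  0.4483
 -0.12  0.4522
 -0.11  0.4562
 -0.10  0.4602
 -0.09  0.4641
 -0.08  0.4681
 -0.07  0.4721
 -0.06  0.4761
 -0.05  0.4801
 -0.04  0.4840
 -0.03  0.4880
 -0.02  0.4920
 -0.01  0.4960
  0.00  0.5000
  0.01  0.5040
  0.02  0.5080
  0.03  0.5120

$28.54

σ√T = 0.43 × 0.5000 = 0.2150
d₁ = [ln(383/398) + (0.071 + 0.43²/2)·0.25] / 0.2150 = [-0.0384 + 0.0409] / 0.2150 = 0.0114 ⇒ 0.01
d₂ = d₁ − σ√T = 0.0114 − 0.2150 = -0.2036 ⇒ -0.20
e^(−rT) = e^(−0.071·0.25) = 0.9824
C = 383·N(0.01) − 398·0.9824·N(-0.20) = 383·0.5040 − 398·0.9824·0.4207 = 193.0320 − 164.4917 = 28.5403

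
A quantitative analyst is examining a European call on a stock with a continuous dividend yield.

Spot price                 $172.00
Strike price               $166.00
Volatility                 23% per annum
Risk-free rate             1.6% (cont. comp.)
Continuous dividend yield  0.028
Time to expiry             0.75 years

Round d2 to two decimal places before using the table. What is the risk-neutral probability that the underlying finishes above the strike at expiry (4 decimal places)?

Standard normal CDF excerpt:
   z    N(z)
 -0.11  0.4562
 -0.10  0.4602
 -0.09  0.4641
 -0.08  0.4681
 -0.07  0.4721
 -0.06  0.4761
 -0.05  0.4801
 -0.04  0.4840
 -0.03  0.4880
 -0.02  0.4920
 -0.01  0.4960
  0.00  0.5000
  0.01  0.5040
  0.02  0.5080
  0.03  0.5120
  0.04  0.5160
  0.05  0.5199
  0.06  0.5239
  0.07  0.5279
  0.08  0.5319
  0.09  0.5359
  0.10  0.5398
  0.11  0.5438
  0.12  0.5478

σ√T = 0.23 × 0.8660 = 0.1992
d₁ = [ln(172/166) + (0.016 − 0.028 + 0.23²/2)·0.75] / 0.1992 = [0.0355 + 0.0108] / 0.1992 = 0.2327 which rounds to 0.23
d₂ = d₁ − σ√T = 0.2327 − 0.1992 = 0.0335 which rounds to 0.03
Pr(exercise) under Q = N(d₂) = 0.5120

0.5120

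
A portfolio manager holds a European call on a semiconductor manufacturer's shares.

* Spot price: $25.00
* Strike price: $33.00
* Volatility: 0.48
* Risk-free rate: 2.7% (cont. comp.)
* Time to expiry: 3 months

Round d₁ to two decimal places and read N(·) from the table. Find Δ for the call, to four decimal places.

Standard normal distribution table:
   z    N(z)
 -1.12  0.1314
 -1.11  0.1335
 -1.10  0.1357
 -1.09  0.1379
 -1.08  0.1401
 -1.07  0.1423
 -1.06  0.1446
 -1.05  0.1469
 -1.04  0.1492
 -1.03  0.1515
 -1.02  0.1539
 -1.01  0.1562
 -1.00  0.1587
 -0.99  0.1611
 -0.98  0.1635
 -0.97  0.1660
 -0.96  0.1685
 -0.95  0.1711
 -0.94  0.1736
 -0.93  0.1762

0.1562

T = 0.25;  σ√T = 0.2400
d₁ = [ln(25/33) + (0.027 + ½·0.48²)·0.25] / (σ√T) = (-0.2776 + 0.0355) / 0.2400 = -1.0087 which rounds to -1.01
N(d₁) = N(-1.01) = 0.1562
Δ_call = N(d₁) = 0.1562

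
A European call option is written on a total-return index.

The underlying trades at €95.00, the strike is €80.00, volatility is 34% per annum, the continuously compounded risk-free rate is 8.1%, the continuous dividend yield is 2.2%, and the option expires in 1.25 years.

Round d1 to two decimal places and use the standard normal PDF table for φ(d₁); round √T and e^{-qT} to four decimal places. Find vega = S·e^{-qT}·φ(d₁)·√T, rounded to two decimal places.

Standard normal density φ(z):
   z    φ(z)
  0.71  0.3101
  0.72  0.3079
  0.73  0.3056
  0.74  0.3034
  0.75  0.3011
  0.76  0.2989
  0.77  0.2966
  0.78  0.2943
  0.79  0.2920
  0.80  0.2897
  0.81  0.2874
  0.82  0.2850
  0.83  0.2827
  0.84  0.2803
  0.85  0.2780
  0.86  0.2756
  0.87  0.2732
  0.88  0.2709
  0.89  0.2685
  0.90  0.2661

T = 1.25;  σ√T = 0.3801
ln(S/K) + (r − q + σ²/2)T = ln(95/80) + (0.081 − 0.022 + 0.34²/2)·1.25 = 0.1719 + 0.1460 = 0.3179
d₁ = 0.3179 / 0.3801 = 0.8362 ≈ 0.84
√T = √1.25 = 1.1180
φ(d₁) = φ(0.84) = 0.2803
exp(−qT) = exp(−0.022·1.25) = 0.9729
vega = S·exp(−qT)·φ(d₁)·√T = 95·0.9729·0.2803·1.1180 = 28.9639

28.96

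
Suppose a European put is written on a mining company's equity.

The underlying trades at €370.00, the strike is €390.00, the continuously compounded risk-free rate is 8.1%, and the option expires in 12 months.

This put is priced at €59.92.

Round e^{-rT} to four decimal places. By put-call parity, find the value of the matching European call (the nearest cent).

e^(−rT) = e^(−0.081·1) = 0.9222
Put-call parity: C − P = S − K·e^(−rT) = 370 − 390·0.9222 = 370 − 359.6580 = 10.3420
C = P + (C − P) = 59.92 + (10.3420) = 70.2620

€70.26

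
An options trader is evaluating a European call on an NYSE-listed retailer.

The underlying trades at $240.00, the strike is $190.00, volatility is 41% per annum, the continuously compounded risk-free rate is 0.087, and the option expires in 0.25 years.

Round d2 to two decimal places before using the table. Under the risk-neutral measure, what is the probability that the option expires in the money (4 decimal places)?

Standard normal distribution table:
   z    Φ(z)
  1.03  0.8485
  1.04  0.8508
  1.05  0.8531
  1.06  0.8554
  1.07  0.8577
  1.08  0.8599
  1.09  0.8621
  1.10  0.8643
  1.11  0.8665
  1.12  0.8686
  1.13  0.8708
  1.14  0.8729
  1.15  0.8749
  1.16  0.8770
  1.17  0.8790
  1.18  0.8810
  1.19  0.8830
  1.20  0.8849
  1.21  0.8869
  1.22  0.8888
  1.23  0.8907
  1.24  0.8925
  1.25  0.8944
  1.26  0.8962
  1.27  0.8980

0.8729

σ√T = 0.41 × 0.5000 = 0.2050
ln(S/K) + (r + σ²/2)T = ln(240/190) + (0.087 + 0.41²/2)·0.25 = 0.2336 + 0.0428 = 0.2764
d₁ = 0.2764 / 0.2050 = 1.3482 which rounds to 1.35
d₂ = d₁ − σ√T = 1.3482 − 0.2050 = 1.1432 which rounds to 1.14
Risk-neutral Pr[S_T > K] = N(d₂) = N(1.14) = 0.8729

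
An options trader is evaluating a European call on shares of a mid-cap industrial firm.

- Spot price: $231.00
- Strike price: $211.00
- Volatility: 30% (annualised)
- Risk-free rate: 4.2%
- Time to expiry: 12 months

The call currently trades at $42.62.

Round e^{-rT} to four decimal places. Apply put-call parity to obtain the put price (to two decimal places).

exp(−rT) = exp(−0.042·1) = 0.9589
Put-call parity: C − P = S − K·e^(−rT) = 231 − 211·0.9589 = 231 − 202.3279 = 28.6721
P = C − (C − P) = 42.62 − (28.6721) = 13.9479

$13.95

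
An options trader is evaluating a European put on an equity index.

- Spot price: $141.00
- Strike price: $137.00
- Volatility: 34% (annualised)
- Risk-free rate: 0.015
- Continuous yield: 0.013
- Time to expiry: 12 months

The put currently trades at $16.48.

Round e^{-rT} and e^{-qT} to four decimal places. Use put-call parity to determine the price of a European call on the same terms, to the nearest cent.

e^(−qT) = e^(−0.013·1) = 0.9871;  e^(−rT) = e^(−0.015·1) = 0.9851
Put-call parity: C − P = S·e^(−qT) − K·e^(−rT) = 141·0.9871 − 137·0.9851 = 139.1811 − 134.9587 = 4.2224
C = P + (C − P) = 16.48 + (4.2224) = 20.7024

$20.70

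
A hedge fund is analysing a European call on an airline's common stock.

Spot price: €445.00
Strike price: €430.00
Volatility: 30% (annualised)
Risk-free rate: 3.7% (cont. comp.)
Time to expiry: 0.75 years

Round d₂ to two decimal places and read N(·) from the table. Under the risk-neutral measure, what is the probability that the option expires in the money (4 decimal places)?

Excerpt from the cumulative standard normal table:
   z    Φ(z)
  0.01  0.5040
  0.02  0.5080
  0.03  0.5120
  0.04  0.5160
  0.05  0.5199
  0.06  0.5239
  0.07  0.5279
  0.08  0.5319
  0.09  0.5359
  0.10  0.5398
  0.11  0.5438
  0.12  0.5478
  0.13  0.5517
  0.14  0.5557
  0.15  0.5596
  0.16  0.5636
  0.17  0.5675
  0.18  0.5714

0.5438

σ√T = 0.3·√0.75 = 0.2598
d₁ = [ln(445/430) + (0.037 + 0.3²/2)·0.75] / 0.2598 = [0.0343 + 0.0615] / 0.2598 = 0.3687 which rounds to 0.37
d₂ = d₁ − σ√T = 0.3687 − 0.2598 = 0.1089 which rounds to 0.11
Risk-neutral Pr[S_T > K] = N(d₂) = N(0.11) = 0.5438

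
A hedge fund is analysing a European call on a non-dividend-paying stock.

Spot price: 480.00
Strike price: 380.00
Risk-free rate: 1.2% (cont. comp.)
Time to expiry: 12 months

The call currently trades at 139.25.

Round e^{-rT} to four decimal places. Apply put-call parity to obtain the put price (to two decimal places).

e^(−rT) = e^(−0.012·1) = 0.9881
Put-call parity: C − P = S − K·e^(−rT) = 480 − 380·0.9881 = 480 − 375.4780 = 104.5220
P = C − (C − P) = 139.25 − (104.5220) = 34.7280

34.73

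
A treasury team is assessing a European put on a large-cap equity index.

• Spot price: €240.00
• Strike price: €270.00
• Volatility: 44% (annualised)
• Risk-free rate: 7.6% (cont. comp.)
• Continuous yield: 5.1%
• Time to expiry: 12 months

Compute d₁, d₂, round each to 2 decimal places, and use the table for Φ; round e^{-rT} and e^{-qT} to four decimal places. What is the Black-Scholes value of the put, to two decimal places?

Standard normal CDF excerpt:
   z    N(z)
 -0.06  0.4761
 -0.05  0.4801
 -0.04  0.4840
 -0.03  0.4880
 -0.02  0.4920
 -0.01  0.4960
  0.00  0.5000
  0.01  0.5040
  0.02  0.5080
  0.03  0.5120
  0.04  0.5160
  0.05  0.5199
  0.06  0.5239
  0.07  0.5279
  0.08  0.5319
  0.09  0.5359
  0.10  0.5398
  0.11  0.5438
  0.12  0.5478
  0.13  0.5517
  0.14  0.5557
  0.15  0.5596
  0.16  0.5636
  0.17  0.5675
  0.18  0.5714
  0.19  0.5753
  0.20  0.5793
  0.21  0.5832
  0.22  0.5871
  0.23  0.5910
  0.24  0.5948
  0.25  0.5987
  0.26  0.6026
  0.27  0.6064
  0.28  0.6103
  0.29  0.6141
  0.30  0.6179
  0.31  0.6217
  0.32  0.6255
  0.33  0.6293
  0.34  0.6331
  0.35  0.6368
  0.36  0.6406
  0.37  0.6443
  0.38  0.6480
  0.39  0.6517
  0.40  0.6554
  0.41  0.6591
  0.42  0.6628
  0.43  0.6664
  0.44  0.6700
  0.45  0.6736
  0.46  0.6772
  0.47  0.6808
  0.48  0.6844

€53.63

σ√T = 0.44·√1 = 0.4400
d₁ = [ln(240/270) + (0.076 − 0.051 + 0.44²/2)·1] / 0.4400 = [-0.1178 + 0.1218] / 0.4400 = 0.0091 which rounds to 0.01
d₂ = d₁ − σ√T = 0.0091 − 0.4400 = -0.4309 which rounds to -0.43
e^(−qT) = e^(−0.051·1) = 0.9503;  e^(−rT) = e^(−0.076·1) = 0.9268
N(−d₂) = N(0.43) = 0.6664;  N(−d₁) = N(-0.01) = 0.4960
P = 270·0.9268·0.6664 − 240·0.9503·0.4960 = 166.7573 − 113.1237 = 53.6336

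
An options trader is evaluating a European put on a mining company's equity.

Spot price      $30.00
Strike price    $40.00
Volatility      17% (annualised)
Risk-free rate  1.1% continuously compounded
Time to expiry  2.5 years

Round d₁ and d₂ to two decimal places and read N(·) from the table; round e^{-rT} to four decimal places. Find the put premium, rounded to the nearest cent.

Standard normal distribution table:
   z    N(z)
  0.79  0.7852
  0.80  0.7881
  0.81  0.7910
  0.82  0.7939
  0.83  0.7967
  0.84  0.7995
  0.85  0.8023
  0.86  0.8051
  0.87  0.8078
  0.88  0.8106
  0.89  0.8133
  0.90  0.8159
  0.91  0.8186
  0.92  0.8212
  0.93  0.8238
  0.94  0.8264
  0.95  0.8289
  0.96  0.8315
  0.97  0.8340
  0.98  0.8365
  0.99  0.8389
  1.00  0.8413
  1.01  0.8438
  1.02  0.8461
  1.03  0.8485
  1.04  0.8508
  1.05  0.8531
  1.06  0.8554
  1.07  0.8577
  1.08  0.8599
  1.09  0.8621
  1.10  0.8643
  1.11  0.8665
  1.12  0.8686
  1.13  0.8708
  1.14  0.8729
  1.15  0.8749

$9.73

σ√T = 0.17 × 1.5811 = 0.2688
d₁ = [ln(30/40) + (0.011 + 0.17²/2)·2.5] / 0.2688 = [-0.2877 + 0.0636] / 0.2688 = -0.8336 ⇒ -0.83
d₂ = d₁ − σ√T = -0.8336 − 0.2688 = -1.1024 ⇒ -1.10
exp(−rT) = exp(−0.011·2.5) = 0.9729
N(−d₂) = N(1.10) = 0.8643;  N(−d₁) = N(0.83) = 0.7967
P = 40·0.9729·0.8643 − 30·0.7967 = 33.6351 − 23.9010 = 9.7341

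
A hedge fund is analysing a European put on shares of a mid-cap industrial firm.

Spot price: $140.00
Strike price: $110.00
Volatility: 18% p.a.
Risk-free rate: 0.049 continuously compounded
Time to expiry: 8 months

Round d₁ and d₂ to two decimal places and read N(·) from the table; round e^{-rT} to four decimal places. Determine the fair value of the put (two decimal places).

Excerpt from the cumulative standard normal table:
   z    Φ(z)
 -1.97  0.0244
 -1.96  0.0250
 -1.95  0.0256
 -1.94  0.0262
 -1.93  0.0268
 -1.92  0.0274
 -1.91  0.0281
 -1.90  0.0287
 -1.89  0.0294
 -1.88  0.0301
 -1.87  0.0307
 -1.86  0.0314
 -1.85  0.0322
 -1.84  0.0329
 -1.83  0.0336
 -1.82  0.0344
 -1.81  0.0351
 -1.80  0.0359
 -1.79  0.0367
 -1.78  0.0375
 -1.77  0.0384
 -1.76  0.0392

$0.24

σ√T = 0.18·√0.6667 = 0.1470
ln(S/K) + (r + σ²/2)T = ln(140/110) + (0.049 + 0.18²/2)·0.6667 = 0.2412 + 0.0435 = 0.2846
d₁ = 0.2846 / 0.1470 = 1.9367 ⇒ 1.94
d₂ = d₁ − σ√T = 1.9367 − 0.1470 = 1.7897 ⇒ 1.79
e^(−rT) = e^(−0.049·0.6667) = 0.9679
N(−d₂) = N(-1.79) = 0.0367;  N(−d₁) = N(-1.94) = 0.0262
P = 110·0.9679·0.0367 − 140·0.0262 = 3.9074 − 3.6680 = 0.2394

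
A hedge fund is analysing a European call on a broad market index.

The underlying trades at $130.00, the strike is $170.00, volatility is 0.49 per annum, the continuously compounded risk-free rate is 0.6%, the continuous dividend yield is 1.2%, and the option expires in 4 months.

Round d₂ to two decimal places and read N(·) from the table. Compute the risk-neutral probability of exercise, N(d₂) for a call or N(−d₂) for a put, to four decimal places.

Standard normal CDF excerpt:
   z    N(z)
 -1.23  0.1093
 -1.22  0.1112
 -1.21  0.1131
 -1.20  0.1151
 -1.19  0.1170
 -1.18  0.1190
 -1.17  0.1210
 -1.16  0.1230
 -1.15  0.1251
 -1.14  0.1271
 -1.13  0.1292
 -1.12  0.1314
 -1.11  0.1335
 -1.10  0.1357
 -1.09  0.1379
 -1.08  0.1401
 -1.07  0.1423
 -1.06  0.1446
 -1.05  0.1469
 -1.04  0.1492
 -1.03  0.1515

0.1357

σ√T = 0.49·√0.3333 = 0.2829
d₁ = [ln(130/170) + (0.006 − 0.012 + 0.49²/2)·0.3333] / 0.2829 = [-0.2683 + 0.0380] / 0.2829 = -0.8139 ≈ -0.81
d₂ = d₁ − σ√T = -0.8139 − 0.2829 = -1.0968 ≈ -1.10
Risk-neutral Pr[S_T > K] = N(d₂) = N(-1.10) = 0.1357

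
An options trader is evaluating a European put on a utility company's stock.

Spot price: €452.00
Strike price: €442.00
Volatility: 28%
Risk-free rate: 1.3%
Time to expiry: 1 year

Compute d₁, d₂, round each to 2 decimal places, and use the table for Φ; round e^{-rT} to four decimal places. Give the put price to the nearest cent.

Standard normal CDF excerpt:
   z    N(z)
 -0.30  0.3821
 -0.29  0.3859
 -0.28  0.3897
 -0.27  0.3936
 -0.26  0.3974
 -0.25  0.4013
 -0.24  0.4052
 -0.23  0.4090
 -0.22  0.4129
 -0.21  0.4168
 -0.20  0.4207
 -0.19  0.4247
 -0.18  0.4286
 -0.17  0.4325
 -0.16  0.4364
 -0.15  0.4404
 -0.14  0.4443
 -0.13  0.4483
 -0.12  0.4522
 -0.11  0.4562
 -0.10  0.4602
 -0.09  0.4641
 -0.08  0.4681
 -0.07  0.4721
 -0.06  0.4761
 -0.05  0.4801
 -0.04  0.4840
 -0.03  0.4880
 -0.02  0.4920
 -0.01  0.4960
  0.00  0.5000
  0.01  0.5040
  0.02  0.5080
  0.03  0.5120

€41.99

σ√T = 0.28 × 1.0000 = 0.2800
d₁ = [ln(452/442) + (0.013 + ½·0.28²)·1] / (σ√T) = (0.0224 + 0.0522) / 0.2800 = 0.2663 ⇒ 0.27
d₂ = 0.2663 − 0.2800 = -0.0137 ⇒ -0.01
exp(−rT) = exp(−0.013·1) = 0.9871
N(−d₂) = N(0.01) = 0.5040;  N(−d₁) = N(-0.27) = 0.3936
P = 442·0.9871·0.5040 − 452·0.3936 = 219.8943 − 177.9072 = 41.9871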